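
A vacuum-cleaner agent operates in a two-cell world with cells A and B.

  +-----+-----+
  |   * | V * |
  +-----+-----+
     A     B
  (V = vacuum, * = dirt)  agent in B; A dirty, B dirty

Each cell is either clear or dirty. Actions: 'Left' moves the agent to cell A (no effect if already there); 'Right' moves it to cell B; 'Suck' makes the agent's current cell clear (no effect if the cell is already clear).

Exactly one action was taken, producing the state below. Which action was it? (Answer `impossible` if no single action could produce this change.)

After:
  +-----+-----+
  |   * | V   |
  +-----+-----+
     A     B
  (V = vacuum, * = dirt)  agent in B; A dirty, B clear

try  Left: loc=A A=dirty B=dirty
try Right: loc=B A=dirty B=dirty
try  Suck: loc=B A=dirty B=clear  ← match

Suck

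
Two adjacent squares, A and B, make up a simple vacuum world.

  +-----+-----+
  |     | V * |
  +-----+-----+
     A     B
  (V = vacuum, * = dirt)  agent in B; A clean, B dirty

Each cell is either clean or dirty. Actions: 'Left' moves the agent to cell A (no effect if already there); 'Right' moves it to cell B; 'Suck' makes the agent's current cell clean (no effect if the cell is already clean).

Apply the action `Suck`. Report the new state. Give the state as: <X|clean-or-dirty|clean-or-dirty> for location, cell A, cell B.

<B|clean|clean>

start: <B|clean|dirty>
1. Suck → <B|clean|clean>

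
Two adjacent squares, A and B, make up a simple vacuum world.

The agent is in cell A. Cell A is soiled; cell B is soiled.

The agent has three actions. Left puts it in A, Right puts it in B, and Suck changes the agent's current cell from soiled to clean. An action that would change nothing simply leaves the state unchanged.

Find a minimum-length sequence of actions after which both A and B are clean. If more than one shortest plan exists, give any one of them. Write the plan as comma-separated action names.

Suck, Right, Suck

step 1/3 (Suck): loc=A A=clean B=soiled
step 2/3 (Right): loc=B A=clean B=soiled
step 3/3 (Suck): loc=B A=clean B=clean
min 3: Suck A + move + Suck B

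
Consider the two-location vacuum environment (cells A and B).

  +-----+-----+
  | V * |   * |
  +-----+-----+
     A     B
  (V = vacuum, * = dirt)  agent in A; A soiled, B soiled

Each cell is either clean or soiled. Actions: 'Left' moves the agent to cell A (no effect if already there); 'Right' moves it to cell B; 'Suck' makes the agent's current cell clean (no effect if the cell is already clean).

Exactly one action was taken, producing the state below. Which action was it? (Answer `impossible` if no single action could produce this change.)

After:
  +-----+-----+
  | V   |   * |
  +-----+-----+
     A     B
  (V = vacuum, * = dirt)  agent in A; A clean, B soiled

try  Left: <A|soiled|soiled>
try Right: <B|soiled|soiled>
try  Suck: <A|clean|soiled>  ← match

Suck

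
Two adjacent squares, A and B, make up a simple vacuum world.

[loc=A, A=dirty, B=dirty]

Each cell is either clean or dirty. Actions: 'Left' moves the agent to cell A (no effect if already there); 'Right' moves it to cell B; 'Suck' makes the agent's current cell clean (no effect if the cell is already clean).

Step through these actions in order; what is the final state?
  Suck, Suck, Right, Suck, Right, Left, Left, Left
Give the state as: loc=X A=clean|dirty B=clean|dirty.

[1] after Suck: loc=A A=clean B=dirty
[2] after Suck: loc=A A=clean B=dirty
[3] after Right: loc=B A=clean B=dirty
[4] after Suck: loc=B A=clean B=clean
[5] after Right: loc=B A=clean B=clean
[6] after Left: loc=A A=clean B=clean
[7] after Left: loc=A A=clean B=clean
[8] after Left: loc=A A=clean B=clean

loc=A A=clean B=clean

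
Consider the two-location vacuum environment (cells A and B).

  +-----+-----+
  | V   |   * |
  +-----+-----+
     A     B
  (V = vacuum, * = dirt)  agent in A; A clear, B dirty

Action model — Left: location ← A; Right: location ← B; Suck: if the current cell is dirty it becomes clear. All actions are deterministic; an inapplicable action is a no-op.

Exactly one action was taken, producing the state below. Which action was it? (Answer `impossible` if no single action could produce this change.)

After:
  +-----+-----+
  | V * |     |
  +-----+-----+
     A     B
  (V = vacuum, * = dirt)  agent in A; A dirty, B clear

impossible

try  Left: loc=A A=clear B=dirty
try Right: loc=B A=clear B=dirty
try  Suck: loc=A A=clear B=dirty
no single action produces the after-state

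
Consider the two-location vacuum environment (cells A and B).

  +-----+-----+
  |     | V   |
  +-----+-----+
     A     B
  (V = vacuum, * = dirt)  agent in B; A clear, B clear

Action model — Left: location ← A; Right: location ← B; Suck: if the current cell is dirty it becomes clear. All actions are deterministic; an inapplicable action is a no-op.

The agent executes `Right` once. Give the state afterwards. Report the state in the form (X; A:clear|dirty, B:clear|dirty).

start: (B; A:clear, B:clear)
step 1/1 (Right): (B; A:clear, B:clear)

(B; A:clear, B:clear)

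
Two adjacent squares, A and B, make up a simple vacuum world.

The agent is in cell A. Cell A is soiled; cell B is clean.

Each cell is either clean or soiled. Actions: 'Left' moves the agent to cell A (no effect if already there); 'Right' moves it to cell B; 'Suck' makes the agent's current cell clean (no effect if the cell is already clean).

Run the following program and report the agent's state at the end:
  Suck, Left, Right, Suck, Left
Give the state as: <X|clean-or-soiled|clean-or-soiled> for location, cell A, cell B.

[1] after Suck: <A|clean|clean>
[2] after Left: <A|clean|clean>
[3] after Right: <B|clean|clean>
[4] after Suck: <B|clean|clean>
[5] after Left: <A|clean|clean>

<A|clean|clean>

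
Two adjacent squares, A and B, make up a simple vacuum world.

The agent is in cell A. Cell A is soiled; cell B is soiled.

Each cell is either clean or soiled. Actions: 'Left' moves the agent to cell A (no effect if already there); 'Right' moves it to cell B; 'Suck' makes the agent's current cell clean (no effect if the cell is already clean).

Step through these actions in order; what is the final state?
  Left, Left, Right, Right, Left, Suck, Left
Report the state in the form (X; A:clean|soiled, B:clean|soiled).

1. Left → (A; A:soiled, B:soiled)
2. Left → (A; A:soiled, B:soiled)
3. Right → (B; A:soiled, B:soiled)
4. Right → (B; A:soiled, B:soiled)
5. Left → (A; A:soiled, B:soiled)
6. Suck → (A; A:clean, B:soiled)
7. Left → (A; A:clean, B:soiled)

(A; A:clean, B:soiled)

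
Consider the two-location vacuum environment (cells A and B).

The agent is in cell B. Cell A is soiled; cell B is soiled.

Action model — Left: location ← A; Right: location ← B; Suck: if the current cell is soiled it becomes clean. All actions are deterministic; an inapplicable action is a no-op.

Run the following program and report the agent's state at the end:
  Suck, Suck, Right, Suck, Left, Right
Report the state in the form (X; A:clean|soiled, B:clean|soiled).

1. Suck → (B; A:soiled, B:clean)
2. Suck → (B; A:soiled, B:clean)
3. Right → (B; A:soiled, B:clean)
4. Suck → (B; A:soiled, B:clean)
5. Left → (A; A:soiled, B:clean)
6. Right → (B; A:soiled, B:clean)

(B; A:soiled, B:clean)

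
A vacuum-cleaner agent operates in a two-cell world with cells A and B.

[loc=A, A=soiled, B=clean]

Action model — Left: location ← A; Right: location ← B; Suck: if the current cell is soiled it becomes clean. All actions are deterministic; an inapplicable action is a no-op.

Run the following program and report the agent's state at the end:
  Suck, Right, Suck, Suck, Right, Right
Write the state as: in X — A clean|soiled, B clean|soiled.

in B — A clean, B clean

1. Suck → in A — A clean, B clean
2. Right → in B — A clean, B clean
3. Suck → in B — A clean, B clean
4. Suck → in B — A clean, B clean
5. Right → in B — A clean, B clean
6. Right → in B — A clean, B clean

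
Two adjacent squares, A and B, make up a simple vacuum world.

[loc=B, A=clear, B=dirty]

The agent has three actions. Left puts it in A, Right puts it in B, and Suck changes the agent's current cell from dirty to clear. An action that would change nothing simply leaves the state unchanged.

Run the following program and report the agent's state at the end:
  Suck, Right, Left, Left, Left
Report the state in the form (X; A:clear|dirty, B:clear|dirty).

(A; A:clear, B:clear)

[1] after Suck: (B; A:clear, B:clear)
[2] after Right: (B; A:clear, B:clear)
[3] after Left: (A; A:clear, B:clear)
[4] after Left: (A; A:clear, B:clear)
[5] after Left: (A; A:clear, B:clear)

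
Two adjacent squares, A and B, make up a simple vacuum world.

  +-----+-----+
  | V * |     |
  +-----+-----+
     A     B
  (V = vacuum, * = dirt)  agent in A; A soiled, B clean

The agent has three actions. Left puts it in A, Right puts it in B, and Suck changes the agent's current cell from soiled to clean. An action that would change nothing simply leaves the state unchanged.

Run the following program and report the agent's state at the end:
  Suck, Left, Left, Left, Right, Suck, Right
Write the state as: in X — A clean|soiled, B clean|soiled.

in B — A clean, B clean

t=1 Suck ⇒ in A — A clean, B clean
t=2 Left ⇒ in A — A clean, B clean
t=3 Left ⇒ in A — A clean, B clean
t=4 Left ⇒ in A — A clean, B clean
t=5 Right ⇒ in B — A clean, B clean
t=6 Suck ⇒ in B — A clean, B clean
t=7 Right ⇒ in B — A clean, B clean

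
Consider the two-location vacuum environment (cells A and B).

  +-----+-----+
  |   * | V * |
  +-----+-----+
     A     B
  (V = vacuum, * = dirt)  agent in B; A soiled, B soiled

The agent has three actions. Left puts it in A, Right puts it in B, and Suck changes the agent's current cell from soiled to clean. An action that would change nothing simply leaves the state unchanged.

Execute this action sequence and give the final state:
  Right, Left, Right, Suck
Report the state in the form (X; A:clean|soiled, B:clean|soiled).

step 1/4 (Right): (B; A:soiled, B:soiled)
step 2/4 (Left): (A; A:soiled, B:soiled)
step 3/4 (Right): (B; A:soiled, B:soiled)
step 4/4 (Suck): (B; A:soiled, B:clean)

(B; A:soiled, B:clean)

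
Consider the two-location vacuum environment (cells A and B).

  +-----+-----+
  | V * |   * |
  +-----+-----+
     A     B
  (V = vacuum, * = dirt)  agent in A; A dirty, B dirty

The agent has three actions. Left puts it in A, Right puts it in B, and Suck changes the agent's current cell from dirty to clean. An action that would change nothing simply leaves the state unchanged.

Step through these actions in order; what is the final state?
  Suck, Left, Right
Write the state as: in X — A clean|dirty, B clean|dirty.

1) do Suck; now in A — A clean, B dirty
2) do Left; now in A — A clean, B dirty
3) do Right; now in B — A clean, B dirty

in B — A clean, B dirty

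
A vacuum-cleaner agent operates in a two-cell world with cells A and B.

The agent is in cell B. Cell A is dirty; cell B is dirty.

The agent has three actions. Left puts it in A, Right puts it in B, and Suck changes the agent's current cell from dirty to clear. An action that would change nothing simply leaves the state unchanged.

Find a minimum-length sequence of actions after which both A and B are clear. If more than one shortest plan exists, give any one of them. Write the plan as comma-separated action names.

Suck, Left, Suck

t=1 Suck ⇒ (B; A:dirty, B:clear)
t=2 Left ⇒ (A; A:dirty, B:clear)
t=3 Suck ⇒ (A; A:clear, B:clear)
min 3: Suck B + move + Suck A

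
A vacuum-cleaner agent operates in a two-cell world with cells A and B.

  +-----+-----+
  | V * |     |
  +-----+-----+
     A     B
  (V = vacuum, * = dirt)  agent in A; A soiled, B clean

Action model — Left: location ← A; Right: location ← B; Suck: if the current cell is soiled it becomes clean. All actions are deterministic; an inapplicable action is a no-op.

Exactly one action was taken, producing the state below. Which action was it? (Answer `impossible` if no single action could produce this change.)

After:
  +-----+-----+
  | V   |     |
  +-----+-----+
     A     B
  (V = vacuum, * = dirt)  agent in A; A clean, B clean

try  Left: in A — A soiled, B clean
try Right: in B — A soiled, B clean
try  Suck: in A — A clean, B clean  ← match

Suck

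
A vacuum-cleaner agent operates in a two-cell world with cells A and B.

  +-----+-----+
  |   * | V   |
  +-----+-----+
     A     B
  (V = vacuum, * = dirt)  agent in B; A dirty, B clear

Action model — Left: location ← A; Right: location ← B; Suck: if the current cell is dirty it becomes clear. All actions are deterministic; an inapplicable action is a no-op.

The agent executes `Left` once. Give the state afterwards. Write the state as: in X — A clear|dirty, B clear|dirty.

start: in B — A dirty, B clear
step 1/1 (Left): in A — A dirty, B clear

in A — A dirty, B clear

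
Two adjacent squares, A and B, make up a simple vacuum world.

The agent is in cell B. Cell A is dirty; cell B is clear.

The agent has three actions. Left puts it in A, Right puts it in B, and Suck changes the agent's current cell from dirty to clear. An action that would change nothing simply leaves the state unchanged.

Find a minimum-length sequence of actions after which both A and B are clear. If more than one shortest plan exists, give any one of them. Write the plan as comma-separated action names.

step 1/2 (Left): in A — A dirty, B clear
step 2/2 (Suck): in A — A clear, B clear
min 2: go A then Suck

Left, Suck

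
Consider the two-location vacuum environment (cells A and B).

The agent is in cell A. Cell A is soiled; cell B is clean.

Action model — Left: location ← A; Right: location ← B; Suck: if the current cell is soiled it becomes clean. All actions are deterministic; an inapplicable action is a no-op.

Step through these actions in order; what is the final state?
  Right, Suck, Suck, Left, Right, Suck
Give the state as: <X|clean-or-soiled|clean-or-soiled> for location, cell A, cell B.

1) do Right; now <B|soiled|clean>
2) do Suck; now <B|soiled|clean>
3) do Suck; now <B|soiled|clean>
4) do Left; now <A|soiled|clean>
5) do Right; now <B|soiled|clean>
6) do Suck; now <B|soiled|clean>

<B|soiled|clean>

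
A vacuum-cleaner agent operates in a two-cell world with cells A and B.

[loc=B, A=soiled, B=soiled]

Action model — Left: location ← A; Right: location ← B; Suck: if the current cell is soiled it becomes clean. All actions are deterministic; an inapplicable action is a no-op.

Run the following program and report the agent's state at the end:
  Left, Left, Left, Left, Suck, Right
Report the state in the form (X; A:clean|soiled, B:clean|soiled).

t=1 Left ⇒ (A; A:soiled, B:soiled)
t=2 Left ⇒ (A; A:soiled, B:soiled)
t=3 Left ⇒ (A; A:soiled, B:soiled)
t=4 Left ⇒ (A; A:soiled, B:soiled)
t=5 Suck ⇒ (A; A:clean, B:soiled)
t=6 Right ⇒ (B; A:clean, B:soiled)

(B; A:clean, B:soiled)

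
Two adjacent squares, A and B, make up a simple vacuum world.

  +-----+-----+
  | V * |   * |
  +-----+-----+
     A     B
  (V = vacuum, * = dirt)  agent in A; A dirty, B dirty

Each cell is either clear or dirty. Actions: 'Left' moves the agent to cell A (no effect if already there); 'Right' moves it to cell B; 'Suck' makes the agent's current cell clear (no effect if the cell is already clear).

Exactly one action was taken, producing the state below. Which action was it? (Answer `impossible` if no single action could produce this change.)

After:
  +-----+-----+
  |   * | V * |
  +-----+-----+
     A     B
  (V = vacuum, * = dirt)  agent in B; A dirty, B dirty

try  Left: (A; A:dirty, B:dirty)
try Right: (B; A:dirty, B:dirty)  ← match
try  Suck: (A; A:clear, B:dirty)

Right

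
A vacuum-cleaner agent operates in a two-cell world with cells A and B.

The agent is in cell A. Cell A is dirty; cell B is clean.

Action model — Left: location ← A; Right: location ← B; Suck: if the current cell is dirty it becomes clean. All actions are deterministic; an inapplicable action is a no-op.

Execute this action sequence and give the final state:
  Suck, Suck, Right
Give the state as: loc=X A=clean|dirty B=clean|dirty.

1. Suck → loc=A A=clean B=clean
2. Suck → loc=A A=clean B=clean
3. Right → loc=B A=clean B=clean

loc=B A=clean B=clean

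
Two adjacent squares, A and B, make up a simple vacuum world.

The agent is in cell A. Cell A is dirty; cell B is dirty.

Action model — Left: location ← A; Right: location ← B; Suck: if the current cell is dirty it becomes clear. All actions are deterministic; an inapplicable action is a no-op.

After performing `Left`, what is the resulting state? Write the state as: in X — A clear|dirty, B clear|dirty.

in A — A dirty, B dirty

start: in A — A dirty, B dirty
1. Left → in A — A dirty, B dirty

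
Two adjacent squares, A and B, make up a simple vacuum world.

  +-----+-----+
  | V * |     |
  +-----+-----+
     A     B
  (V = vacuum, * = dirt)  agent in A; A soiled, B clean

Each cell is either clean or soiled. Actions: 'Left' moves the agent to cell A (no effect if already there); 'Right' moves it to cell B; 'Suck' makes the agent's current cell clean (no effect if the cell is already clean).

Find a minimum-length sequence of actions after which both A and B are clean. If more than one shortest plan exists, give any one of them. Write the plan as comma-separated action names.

Suck

t=1 Suck ⇒ loc=A A=clean B=clean
min 1: A is soiled, one Suck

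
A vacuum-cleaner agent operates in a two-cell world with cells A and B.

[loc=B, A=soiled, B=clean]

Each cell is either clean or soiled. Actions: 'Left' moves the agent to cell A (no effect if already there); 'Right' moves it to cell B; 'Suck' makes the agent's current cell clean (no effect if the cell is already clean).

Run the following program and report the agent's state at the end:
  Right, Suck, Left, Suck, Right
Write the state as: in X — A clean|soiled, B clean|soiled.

in B — A clean, B clean

Right (#1): in B — A soiled, B clean
Suck (#2): in B — A soiled, B clean
Left (#3): in A — A soiled, B clean
Suck (#4): in A — A clean, B clean
Right (#5): in B — A clean, B clean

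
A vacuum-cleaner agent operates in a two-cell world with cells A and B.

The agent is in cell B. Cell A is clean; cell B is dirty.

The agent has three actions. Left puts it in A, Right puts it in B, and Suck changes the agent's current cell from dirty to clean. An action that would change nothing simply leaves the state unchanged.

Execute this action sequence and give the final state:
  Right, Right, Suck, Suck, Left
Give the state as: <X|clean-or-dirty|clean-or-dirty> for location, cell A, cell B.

<A|clean|clean>

step 1/5 (Right): <B|clean|dirty>
step 2/5 (Right): <B|clean|dirty>
step 3/5 (Suck): <B|clean|clean>
step 4/5 (Suck): <B|clean|clean>
step 5/5 (Left): <A|clean|clean>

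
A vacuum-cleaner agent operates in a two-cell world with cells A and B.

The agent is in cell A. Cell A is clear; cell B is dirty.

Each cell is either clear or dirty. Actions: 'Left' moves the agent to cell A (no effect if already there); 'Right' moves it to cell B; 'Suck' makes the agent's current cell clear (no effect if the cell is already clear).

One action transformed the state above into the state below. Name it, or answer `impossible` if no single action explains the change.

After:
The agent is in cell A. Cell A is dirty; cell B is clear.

impossible

try  Left: <A|clear|dirty>
try Right: <B|clear|dirty>
try  Suck: <A|clear|dirty>
no single action produces the after-state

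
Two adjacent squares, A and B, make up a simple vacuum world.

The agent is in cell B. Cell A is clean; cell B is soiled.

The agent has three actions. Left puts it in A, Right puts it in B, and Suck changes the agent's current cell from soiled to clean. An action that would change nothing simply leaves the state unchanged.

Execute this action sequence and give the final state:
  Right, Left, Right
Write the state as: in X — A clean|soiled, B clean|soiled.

step 1/3 (Right): in B — A clean, B soiled
step 2/3 (Left): in A — A clean, B soiled
step 3/3 (Right): in B — A clean, B soiled

in B — A clean, B soiled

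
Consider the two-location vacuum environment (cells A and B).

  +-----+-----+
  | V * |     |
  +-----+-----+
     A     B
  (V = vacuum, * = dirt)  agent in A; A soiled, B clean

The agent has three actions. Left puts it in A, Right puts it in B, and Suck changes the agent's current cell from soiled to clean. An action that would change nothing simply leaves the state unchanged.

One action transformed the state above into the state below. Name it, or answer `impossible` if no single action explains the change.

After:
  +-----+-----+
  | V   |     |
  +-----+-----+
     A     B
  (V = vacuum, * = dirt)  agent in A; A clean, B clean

try  Left: (A; A:soiled, B:clean)
try Right: (B; A:soiled, B:clean)
try  Suck: (A; A:clean, B:clean)  ← match

Suck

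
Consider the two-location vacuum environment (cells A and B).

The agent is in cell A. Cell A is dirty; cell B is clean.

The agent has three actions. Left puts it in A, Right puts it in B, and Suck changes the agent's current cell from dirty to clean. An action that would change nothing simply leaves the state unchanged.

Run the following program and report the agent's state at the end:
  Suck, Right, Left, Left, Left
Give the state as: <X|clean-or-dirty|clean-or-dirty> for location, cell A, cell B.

1. Suck → <A|clean|clean>
2. Right → <B|clean|clean>
3. Left → <A|clean|clean>
4. Left → <A|clean|clean>
5. Left → <A|clean|clean>

<A|clean|clean>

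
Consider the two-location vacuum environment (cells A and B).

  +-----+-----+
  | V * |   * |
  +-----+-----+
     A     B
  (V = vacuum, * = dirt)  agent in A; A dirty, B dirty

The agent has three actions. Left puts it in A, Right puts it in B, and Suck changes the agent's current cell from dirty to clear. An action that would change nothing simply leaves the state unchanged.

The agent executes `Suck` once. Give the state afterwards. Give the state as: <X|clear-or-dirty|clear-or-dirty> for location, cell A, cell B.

start: <A|dirty|dirty>
[1] after Suck: <A|clear|dirty>

<A|clear|dirty>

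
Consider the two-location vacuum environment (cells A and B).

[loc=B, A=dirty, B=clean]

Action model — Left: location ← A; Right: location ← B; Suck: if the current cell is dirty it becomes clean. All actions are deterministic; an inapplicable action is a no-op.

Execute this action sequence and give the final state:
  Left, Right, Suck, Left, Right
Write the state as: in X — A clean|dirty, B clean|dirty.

in B — A dirty, B clean

[1] after Left: in A — A dirty, B clean
[2] after Right: in B — A dirty, B clean
[3] after Suck: in B — A dirty, B clean
[4] after Left: in A — A dirty, B clean
[5] after Right: in B — A dirty, B clean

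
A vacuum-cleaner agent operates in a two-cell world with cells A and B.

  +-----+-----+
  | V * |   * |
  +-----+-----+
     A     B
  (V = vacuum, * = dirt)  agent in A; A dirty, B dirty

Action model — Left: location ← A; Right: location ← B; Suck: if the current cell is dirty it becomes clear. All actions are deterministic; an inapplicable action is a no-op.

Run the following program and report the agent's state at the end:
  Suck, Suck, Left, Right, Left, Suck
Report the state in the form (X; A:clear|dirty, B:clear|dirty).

(A; A:clear, B:dirty)

1) do Suck; now (A; A:clear, B:dirty)
2) do Suck; now (A; A:clear, B:dirty)
3) do Left; now (A; A:clear, B:dirty)
4) do Right; now (B; A:clear, B:dirty)
5) do Left; now (A; A:clear, B:dirty)
6) do Suck; now (A; A:clear, B:dirty)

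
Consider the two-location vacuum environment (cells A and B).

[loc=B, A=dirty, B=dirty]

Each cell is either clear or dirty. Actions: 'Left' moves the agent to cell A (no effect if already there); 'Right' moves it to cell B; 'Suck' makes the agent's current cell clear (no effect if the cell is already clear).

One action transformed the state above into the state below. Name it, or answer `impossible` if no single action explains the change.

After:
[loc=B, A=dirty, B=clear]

Suck

try  Left: loc=A A=dirty B=dirty
try Right: loc=B A=dirty B=dirty
try  Suck: loc=B A=dirty B=clear  ← match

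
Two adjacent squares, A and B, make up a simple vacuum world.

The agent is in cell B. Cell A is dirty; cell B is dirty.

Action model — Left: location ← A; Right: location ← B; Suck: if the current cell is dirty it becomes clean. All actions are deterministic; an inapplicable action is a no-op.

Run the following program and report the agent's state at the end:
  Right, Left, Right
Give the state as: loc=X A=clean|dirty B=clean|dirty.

step 1/3 (Right): loc=B A=dirty B=dirty
step 2/3 (Left): loc=A A=dirty B=dirty
step 3/3 (Right): loc=B A=dirty B=dirty

loc=B A=dirty B=dirty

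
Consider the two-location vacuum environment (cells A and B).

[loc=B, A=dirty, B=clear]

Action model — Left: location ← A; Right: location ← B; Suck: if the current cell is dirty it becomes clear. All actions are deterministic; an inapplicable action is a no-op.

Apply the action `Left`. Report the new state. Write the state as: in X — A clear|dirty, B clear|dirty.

in A — A dirty, B clear

start: in B — A dirty, B clear
1) do Left; now in A — A dirty, B clear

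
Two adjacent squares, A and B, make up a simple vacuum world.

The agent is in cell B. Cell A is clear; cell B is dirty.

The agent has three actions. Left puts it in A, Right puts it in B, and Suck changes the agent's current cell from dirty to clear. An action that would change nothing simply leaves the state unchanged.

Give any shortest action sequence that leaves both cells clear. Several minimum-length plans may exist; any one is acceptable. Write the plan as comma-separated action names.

Suck

step 1/1 (Suck): <B|clear|clear>
min 1: B is dirty, one Suck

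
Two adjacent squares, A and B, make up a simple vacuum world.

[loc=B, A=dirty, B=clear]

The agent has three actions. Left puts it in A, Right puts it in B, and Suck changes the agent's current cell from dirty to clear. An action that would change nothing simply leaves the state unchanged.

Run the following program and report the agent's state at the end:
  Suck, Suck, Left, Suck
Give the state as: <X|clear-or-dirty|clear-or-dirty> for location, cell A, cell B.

1. Suck → <B|dirty|clear>
2. Suck → <B|dirty|clear>
3. Left → <A|dirty|clear>
4. Suck → <A|clear|clear>

<A|clear|clear>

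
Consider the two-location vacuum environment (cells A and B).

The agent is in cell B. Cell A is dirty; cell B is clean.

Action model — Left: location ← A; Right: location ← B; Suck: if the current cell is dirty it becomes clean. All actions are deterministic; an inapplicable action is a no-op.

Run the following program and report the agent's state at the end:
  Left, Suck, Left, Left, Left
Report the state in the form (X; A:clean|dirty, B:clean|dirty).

1. Left → (A; A:dirty, B:clean)
2. Suck → (A; A:clean, B:clean)
3. Left → (A; A:clean, B:clean)
4. Left → (A; A:clean, B:clean)
5. Left → (A; A:clean, B:clean)

(A; A:clean, B:clean)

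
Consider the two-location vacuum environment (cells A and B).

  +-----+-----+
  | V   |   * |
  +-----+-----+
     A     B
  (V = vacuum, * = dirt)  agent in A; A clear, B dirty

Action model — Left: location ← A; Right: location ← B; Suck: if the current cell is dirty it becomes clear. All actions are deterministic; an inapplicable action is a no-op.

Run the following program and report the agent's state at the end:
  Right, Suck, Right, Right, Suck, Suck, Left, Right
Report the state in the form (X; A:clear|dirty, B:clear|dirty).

1. Right → (B; A:clear, B:dirty)
2. Suck → (B; A:clear, B:clear)
3. Right → (B; A:clear, B:clear)
4. Right → (B; A:clear, B:clear)
5. Suck → (B; A:clear, B:clear)
6. Suck → (B; A:clear, B:clear)
7. Left → (A; A:clear, B:clear)
8. Right → (B; A:clear, B:clear)

(B; A:clear, B:clear)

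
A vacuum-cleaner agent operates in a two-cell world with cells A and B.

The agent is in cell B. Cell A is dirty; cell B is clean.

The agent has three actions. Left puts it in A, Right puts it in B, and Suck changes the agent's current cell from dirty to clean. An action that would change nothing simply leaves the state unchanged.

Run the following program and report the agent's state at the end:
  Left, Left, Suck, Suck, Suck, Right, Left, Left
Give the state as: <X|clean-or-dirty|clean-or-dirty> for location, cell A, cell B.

Left (#1): <A|dirty|clean>
Left (#2): <A|dirty|clean>
Suck (#3): <A|clean|clean>
Suck (#4): <A|clean|clean>
Suck (#5): <A|clean|clean>
Right (#6): <B|clean|clean>
Left (#7): <A|clean|clean>
Left (#8): <A|clean|clean>

<A|clean|clean>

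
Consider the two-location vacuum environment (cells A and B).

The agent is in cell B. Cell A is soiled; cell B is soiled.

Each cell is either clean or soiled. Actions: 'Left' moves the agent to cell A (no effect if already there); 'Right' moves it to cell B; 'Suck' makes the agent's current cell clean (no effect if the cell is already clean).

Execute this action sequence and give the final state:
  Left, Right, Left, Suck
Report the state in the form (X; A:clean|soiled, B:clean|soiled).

(A; A:clean, B:soiled)

1) do Left; now (A; A:soiled, B:soiled)
2) do Right; now (B; A:soiled, B:soiled)
3) do Left; now (A; A:soiled, B:soiled)
4) do Suck; now (A; A:clean, B:soiled)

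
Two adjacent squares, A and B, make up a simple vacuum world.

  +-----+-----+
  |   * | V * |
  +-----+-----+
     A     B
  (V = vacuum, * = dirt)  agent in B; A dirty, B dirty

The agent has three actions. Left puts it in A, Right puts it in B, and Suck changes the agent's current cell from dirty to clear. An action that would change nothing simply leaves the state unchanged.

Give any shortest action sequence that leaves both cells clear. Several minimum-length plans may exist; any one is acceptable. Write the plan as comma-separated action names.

Suck, Left, Suck

Suck (#1): <B|dirty|clear>
Left (#2): <A|dirty|clear>
Suck (#3): <A|clear|clear>
min 3: Suck B + move + Suck A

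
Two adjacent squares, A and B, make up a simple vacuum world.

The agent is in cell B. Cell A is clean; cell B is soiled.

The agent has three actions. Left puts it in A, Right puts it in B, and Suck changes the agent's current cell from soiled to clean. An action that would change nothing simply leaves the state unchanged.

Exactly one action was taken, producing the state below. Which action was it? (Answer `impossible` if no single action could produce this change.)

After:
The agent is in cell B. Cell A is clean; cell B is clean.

Suck

try  Left: <A|clean|soiled>
try Right: <B|clean|soiled>
try  Suck: <B|clean|clean>  ← match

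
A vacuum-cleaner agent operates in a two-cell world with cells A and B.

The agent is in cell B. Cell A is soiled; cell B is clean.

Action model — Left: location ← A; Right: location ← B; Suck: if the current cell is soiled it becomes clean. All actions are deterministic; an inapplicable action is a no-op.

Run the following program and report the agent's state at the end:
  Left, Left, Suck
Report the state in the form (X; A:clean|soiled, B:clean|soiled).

(A; A:clean, B:clean)

step 1/3 (Left): (A; A:soiled, B:clean)
step 2/3 (Left): (A; A:soiled, B:clean)
step 3/3 (Suck): (A; A:clean, B:clean)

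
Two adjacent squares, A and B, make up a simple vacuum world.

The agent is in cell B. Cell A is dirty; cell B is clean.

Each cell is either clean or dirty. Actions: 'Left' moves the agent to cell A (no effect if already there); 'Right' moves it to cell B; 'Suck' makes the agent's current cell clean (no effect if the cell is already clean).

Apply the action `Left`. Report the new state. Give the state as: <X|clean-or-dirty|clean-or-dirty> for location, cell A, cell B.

start: <B|dirty|clean>
1. Left → <A|dirty|clean>

<A|dirty|clean>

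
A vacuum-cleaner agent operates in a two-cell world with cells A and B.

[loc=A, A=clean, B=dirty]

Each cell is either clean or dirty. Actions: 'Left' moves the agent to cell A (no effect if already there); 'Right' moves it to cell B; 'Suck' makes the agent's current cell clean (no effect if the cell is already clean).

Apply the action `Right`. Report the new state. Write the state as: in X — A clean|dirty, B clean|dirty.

start: in A — A clean, B dirty
1) do Right; now in B — A clean, B dirty

in B — A clean, B dirty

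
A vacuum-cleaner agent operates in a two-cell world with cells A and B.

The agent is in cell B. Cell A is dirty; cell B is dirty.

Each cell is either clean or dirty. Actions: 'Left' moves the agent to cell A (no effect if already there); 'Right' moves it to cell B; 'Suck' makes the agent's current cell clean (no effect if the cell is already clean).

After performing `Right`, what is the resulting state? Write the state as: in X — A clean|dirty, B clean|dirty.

in B — A dirty, B dirty

start: in B — A dirty, B dirty
1) do Right; now in B — A dirty, B dirty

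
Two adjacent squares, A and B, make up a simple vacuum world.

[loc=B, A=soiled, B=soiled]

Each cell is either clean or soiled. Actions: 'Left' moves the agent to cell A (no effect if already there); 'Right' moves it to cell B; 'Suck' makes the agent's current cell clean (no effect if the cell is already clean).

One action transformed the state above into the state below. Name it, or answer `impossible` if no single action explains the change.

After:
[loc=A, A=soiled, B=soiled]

Left

try  Left: in A — A soiled, B soiled  ← match
try Right: in B — A soiled, B soiled
try  Suck: in B — A soiled, B clean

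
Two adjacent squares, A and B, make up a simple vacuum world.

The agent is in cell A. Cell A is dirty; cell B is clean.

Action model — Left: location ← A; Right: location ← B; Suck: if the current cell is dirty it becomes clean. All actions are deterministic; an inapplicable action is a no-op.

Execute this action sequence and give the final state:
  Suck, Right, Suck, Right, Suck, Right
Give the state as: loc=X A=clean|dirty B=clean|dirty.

loc=B A=clean B=clean

Suck (#1): loc=A A=clean B=clean
Right (#2): loc=B A=clean B=clean
Suck (#3): loc=B A=clean B=clean
Right (#4): loc=B A=clean B=clean
Suck (#5): loc=B A=clean B=clean
Right (#6): loc=B A=clean B=clean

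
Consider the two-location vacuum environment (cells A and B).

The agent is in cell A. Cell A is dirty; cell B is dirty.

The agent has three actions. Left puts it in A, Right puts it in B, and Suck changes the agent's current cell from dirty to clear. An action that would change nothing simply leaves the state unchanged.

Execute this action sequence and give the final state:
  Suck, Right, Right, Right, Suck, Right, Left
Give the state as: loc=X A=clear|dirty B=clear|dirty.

t=1 Suck ⇒ loc=A A=clear B=dirty
t=2 Right ⇒ loc=B A=clear B=dirty
t=3 Right ⇒ loc=B A=clear B=dirty
t=4 Right ⇒ loc=B A=clear B=dirty
t=5 Suck ⇒ loc=B A=clear B=clear
t=6 Right ⇒ loc=B A=clear B=clear
t=7 Left ⇒ loc=A A=clear B=clear

loc=A A=clear B=clear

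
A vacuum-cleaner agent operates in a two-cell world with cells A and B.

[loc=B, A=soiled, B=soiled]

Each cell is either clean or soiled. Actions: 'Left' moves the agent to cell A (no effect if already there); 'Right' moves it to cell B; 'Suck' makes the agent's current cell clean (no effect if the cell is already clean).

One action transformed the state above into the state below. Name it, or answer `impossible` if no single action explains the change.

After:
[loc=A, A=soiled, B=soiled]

Left

try  Left: (A; A:soiled, B:soiled)  ← match
try Right: (B; A:soiled, B:soiled)
try  Suck: (B; A:soiled, B:clean)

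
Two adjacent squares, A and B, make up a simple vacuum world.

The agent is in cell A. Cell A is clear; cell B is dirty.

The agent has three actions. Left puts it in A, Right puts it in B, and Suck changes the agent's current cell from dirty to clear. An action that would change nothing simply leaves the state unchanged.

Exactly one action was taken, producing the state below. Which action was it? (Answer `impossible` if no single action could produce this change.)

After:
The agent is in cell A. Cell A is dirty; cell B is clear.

try  Left: in A — A clear, B dirty
try Right: in B — A clear, B dirty
try  Suck: in A — A clear, B dirty
no single action produces the after-state

impossible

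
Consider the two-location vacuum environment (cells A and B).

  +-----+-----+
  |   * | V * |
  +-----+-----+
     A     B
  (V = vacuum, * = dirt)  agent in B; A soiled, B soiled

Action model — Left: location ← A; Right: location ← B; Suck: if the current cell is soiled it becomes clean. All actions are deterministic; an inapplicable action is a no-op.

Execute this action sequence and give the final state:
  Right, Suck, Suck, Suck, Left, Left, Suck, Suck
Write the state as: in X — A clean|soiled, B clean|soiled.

step 1/8 (Right): in B — A soiled, B soiled
step 2/8 (Suck): in B — A soiled, B clean
step 3/8 (Suck): in B — A soiled, B clean
step 4/8 (Suck): in B — A soiled, B clean
step 5/8 (Left): in A — A soiled, B clean
step 6/8 (Left): in A — A soiled, B clean
step 7/8 (Suck): in A — A clean, B clean
step 8/8 (Suck): in A — A clean, B clean

in A — A clean, B clean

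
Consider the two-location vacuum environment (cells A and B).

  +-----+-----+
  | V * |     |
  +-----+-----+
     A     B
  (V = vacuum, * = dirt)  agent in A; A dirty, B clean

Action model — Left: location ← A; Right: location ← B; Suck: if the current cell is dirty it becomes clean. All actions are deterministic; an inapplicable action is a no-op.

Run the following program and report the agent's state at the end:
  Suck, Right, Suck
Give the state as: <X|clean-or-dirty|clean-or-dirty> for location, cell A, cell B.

step 1/3 (Suck): <A|clean|clean>
step 2/3 (Right): <B|clean|clean>
step 3/3 (Suck): <B|clean|clean>

<B|clean|clean>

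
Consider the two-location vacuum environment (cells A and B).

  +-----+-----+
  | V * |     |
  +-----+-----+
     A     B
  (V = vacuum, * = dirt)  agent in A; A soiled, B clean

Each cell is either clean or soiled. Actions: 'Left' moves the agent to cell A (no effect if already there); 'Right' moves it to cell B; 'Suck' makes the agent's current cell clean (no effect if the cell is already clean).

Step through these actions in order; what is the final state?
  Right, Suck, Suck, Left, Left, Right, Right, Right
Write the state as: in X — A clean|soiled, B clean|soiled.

in B — A soiled, B clean

[1] after Right: in B — A soiled, B clean
[2] after Suck: in B — A soiled, B clean
[3] after Suck: in B — A soiled, B clean
[4] after Left: in A — A soiled, B clean
[5] after Left: in A — A soiled, B clean
[6] after Right: in B — A soiled, B clean
[7] after Right: in B — A soiled, B clean
[8] after Right: in B — A soiled, B clean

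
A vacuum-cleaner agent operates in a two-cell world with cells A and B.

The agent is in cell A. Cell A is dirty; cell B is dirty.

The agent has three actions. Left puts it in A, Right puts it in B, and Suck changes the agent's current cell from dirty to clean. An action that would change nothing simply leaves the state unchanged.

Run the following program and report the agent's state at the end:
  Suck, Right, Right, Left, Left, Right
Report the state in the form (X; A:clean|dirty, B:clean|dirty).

Suck (#1): (A; A:clean, B:dirty)
Right (#2): (B; A:clean, B:dirty)
Right (#3): (B; A:clean, B:dirty)
Left (#4): (A; A:clean, B:dirty)
Left (#5): (A; A:clean, B:dirty)
Right (#6): (B; A:clean, B:dirty)

(B; A:clean, B:dirty)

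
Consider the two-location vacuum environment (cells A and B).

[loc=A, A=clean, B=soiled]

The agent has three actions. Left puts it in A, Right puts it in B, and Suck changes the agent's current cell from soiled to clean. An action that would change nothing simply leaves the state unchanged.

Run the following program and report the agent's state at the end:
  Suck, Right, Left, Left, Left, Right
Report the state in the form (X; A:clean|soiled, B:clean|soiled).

(B; A:clean, B:soiled)

1. Suck → (A; A:clean, B:soiled)
2. Right → (B; A:clean, B:soiled)
3. Left → (A; A:clean, B:soiled)
4. Left → (A; A:clean, B:soiled)
5. Left → (A; A:clean, B:soiled)
6. Right → (B; A:clean, B:soiled)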